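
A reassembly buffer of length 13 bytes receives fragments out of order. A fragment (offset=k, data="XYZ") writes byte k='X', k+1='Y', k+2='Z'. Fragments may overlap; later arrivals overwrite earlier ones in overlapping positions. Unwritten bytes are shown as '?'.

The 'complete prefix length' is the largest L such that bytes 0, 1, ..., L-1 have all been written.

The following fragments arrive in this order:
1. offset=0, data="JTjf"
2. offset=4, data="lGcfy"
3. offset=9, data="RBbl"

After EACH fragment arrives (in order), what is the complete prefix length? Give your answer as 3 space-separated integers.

Answer: 4 9 13

Derivation:
Fragment 1: offset=0 data="JTjf" -> buffer=JTjf????????? -> prefix_len=4
Fragment 2: offset=4 data="lGcfy" -> buffer=JTjflGcfy???? -> prefix_len=9
Fragment 3: offset=9 data="RBbl" -> buffer=JTjflGcfyRBbl -> prefix_len=13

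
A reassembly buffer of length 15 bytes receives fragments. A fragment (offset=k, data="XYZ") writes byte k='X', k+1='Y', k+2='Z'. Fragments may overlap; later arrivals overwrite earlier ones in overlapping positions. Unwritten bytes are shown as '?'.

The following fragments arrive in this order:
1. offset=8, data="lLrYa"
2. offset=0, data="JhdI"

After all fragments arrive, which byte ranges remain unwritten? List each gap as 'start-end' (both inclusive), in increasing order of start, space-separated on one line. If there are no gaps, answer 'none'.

Fragment 1: offset=8 len=5
Fragment 2: offset=0 len=4
Gaps: 4-7 13-14

Answer: 4-7 13-14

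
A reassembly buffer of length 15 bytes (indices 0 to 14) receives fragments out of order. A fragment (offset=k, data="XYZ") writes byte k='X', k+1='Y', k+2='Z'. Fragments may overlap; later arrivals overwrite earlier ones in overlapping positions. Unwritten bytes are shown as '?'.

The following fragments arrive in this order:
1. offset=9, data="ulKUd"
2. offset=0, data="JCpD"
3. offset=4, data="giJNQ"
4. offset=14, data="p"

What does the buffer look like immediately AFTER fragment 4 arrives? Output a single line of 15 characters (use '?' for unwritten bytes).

Answer: JCpDgiJNQulKUdp

Derivation:
Fragment 1: offset=9 data="ulKUd" -> buffer=?????????ulKUd?
Fragment 2: offset=0 data="JCpD" -> buffer=JCpD?????ulKUd?
Fragment 3: offset=4 data="giJNQ" -> buffer=JCpDgiJNQulKUd?
Fragment 4: offset=14 data="p" -> buffer=JCpDgiJNQulKUdp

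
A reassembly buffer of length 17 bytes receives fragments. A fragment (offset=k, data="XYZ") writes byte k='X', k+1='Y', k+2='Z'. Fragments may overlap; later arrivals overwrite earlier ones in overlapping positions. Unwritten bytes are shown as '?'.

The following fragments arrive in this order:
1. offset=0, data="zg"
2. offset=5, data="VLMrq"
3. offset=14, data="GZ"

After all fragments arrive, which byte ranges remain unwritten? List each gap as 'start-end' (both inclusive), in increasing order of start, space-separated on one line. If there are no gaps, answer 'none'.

Answer: 2-4 10-13 16-16

Derivation:
Fragment 1: offset=0 len=2
Fragment 2: offset=5 len=5
Fragment 3: offset=14 len=2
Gaps: 2-4 10-13 16-16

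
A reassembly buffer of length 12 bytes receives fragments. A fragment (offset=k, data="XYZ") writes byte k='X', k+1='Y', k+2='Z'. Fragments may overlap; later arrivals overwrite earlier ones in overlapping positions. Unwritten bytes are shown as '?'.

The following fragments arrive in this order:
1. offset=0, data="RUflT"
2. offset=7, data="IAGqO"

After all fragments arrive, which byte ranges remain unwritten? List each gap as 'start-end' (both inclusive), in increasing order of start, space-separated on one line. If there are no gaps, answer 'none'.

Fragment 1: offset=0 len=5
Fragment 2: offset=7 len=5
Gaps: 5-6

Answer: 5-6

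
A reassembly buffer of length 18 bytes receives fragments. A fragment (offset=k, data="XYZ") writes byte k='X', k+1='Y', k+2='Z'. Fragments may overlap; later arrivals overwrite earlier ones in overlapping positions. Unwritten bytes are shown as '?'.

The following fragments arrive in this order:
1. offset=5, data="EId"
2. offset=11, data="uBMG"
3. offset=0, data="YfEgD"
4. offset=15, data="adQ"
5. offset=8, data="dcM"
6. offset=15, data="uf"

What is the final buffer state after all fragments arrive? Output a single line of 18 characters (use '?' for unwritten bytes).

Fragment 1: offset=5 data="EId" -> buffer=?????EId??????????
Fragment 2: offset=11 data="uBMG" -> buffer=?????EId???uBMG???
Fragment 3: offset=0 data="YfEgD" -> buffer=YfEgDEId???uBMG???
Fragment 4: offset=15 data="adQ" -> buffer=YfEgDEId???uBMGadQ
Fragment 5: offset=8 data="dcM" -> buffer=YfEgDEIddcMuBMGadQ
Fragment 6: offset=15 data="uf" -> buffer=YfEgDEIddcMuBMGufQ

Answer: YfEgDEIddcMuBMGufQ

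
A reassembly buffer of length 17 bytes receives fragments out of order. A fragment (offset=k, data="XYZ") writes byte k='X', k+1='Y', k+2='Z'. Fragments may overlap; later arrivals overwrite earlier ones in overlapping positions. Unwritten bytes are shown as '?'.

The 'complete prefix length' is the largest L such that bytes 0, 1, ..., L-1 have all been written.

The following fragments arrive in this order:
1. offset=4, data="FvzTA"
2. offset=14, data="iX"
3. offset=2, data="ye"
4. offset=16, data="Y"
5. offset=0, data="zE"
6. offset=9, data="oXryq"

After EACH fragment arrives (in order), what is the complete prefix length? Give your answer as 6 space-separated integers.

Fragment 1: offset=4 data="FvzTA" -> buffer=????FvzTA???????? -> prefix_len=0
Fragment 2: offset=14 data="iX" -> buffer=????FvzTA?????iX? -> prefix_len=0
Fragment 3: offset=2 data="ye" -> buffer=??yeFvzTA?????iX? -> prefix_len=0
Fragment 4: offset=16 data="Y" -> buffer=??yeFvzTA?????iXY -> prefix_len=0
Fragment 5: offset=0 data="zE" -> buffer=zEyeFvzTA?????iXY -> prefix_len=9
Fragment 6: offset=9 data="oXryq" -> buffer=zEyeFvzTAoXryqiXY -> prefix_len=17

Answer: 0 0 0 0 9 17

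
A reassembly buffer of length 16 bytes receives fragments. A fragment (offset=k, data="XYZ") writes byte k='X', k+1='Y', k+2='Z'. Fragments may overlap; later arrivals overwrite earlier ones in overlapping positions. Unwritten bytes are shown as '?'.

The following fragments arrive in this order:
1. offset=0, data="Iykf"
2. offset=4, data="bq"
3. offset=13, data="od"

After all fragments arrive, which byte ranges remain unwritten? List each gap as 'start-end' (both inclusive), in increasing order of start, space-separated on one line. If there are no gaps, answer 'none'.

Fragment 1: offset=0 len=4
Fragment 2: offset=4 len=2
Fragment 3: offset=13 len=2
Gaps: 6-12 15-15

Answer: 6-12 15-15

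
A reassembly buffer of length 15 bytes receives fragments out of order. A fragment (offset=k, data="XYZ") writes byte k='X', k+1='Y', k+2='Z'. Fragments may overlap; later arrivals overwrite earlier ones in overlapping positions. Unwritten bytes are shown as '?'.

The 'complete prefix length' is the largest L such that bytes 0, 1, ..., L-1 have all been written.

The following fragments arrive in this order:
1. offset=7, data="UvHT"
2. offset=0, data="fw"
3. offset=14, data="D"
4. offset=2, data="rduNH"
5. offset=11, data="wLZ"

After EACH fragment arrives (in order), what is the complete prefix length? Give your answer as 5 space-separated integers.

Answer: 0 2 2 11 15

Derivation:
Fragment 1: offset=7 data="UvHT" -> buffer=???????UvHT???? -> prefix_len=0
Fragment 2: offset=0 data="fw" -> buffer=fw?????UvHT???? -> prefix_len=2
Fragment 3: offset=14 data="D" -> buffer=fw?????UvHT???D -> prefix_len=2
Fragment 4: offset=2 data="rduNH" -> buffer=fwrduNHUvHT???D -> prefix_len=11
Fragment 5: offset=11 data="wLZ" -> buffer=fwrduNHUvHTwLZD -> prefix_len=15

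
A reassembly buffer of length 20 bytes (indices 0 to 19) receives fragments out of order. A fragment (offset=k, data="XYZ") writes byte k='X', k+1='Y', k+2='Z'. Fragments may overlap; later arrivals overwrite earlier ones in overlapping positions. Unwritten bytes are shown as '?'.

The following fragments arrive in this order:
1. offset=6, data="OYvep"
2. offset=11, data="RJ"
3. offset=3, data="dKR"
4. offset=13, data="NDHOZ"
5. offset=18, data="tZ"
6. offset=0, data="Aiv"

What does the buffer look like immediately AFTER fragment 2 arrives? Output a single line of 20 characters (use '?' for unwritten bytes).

Fragment 1: offset=6 data="OYvep" -> buffer=??????OYvep?????????
Fragment 2: offset=11 data="RJ" -> buffer=??????OYvepRJ???????

Answer: ??????OYvepRJ???????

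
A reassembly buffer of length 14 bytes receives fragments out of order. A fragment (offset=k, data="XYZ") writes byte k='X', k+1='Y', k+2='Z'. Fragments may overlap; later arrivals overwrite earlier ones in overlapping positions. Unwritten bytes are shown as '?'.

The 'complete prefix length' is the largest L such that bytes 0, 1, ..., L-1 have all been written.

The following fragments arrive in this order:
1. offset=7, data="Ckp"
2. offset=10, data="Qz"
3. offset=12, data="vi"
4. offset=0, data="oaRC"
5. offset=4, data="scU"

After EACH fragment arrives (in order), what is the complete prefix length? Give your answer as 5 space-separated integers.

Answer: 0 0 0 4 14

Derivation:
Fragment 1: offset=7 data="Ckp" -> buffer=???????Ckp???? -> prefix_len=0
Fragment 2: offset=10 data="Qz" -> buffer=???????CkpQz?? -> prefix_len=0
Fragment 3: offset=12 data="vi" -> buffer=???????CkpQzvi -> prefix_len=0
Fragment 4: offset=0 data="oaRC" -> buffer=oaRC???CkpQzvi -> prefix_len=4
Fragment 5: offset=4 data="scU" -> buffer=oaRCscUCkpQzvi -> prefix_len=14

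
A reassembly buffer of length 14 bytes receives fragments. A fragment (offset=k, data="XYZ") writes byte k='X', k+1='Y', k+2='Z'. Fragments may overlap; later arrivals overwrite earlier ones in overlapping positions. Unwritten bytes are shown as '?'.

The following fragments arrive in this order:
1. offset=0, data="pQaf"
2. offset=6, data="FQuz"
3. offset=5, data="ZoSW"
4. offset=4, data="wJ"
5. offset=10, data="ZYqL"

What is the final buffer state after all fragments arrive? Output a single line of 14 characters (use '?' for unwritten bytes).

Fragment 1: offset=0 data="pQaf" -> buffer=pQaf??????????
Fragment 2: offset=6 data="FQuz" -> buffer=pQaf??FQuz????
Fragment 3: offset=5 data="ZoSW" -> buffer=pQaf?ZoSWz????
Fragment 4: offset=4 data="wJ" -> buffer=pQafwJoSWz????
Fragment 5: offset=10 data="ZYqL" -> buffer=pQafwJoSWzZYqL

Answer: pQafwJoSWzZYqL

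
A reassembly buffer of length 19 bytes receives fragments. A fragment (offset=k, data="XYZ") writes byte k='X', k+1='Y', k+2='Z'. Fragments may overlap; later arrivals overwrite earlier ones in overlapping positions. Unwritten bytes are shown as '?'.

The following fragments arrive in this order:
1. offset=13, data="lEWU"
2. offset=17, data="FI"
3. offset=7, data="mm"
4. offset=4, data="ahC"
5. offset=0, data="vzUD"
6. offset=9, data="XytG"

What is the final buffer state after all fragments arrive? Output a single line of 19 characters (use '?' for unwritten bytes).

Fragment 1: offset=13 data="lEWU" -> buffer=?????????????lEWU??
Fragment 2: offset=17 data="FI" -> buffer=?????????????lEWUFI
Fragment 3: offset=7 data="mm" -> buffer=???????mm????lEWUFI
Fragment 4: offset=4 data="ahC" -> buffer=????ahCmm????lEWUFI
Fragment 5: offset=0 data="vzUD" -> buffer=vzUDahCmm????lEWUFI
Fragment 6: offset=9 data="XytG" -> buffer=vzUDahCmmXytGlEWUFI

Answer: vzUDahCmmXytGlEWUFI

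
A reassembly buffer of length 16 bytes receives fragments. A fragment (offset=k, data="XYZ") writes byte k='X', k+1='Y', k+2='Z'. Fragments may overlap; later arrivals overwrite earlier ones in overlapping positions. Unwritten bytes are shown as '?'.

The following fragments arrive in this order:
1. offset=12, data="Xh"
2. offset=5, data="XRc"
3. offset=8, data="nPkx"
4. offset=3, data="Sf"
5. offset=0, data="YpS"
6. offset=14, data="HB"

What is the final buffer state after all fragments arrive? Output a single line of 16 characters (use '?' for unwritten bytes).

Answer: YpSSfXRcnPkxXhHB

Derivation:
Fragment 1: offset=12 data="Xh" -> buffer=????????????Xh??
Fragment 2: offset=5 data="XRc" -> buffer=?????XRc????Xh??
Fragment 3: offset=8 data="nPkx" -> buffer=?????XRcnPkxXh??
Fragment 4: offset=3 data="Sf" -> buffer=???SfXRcnPkxXh??
Fragment 5: offset=0 data="YpS" -> buffer=YpSSfXRcnPkxXh??
Fragment 6: offset=14 data="HB" -> buffer=YpSSfXRcnPkxXhHB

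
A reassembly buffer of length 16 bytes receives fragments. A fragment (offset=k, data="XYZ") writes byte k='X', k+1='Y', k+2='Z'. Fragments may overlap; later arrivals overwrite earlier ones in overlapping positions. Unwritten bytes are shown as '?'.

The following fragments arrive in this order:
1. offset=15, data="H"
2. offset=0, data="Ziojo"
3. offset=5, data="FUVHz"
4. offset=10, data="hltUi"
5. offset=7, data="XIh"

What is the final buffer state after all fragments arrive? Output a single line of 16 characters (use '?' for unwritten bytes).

Answer: ZiojoFUXIhhltUiH

Derivation:
Fragment 1: offset=15 data="H" -> buffer=???????????????H
Fragment 2: offset=0 data="Ziojo" -> buffer=Ziojo??????????H
Fragment 3: offset=5 data="FUVHz" -> buffer=ZiojoFUVHz?????H
Fragment 4: offset=10 data="hltUi" -> buffer=ZiojoFUVHzhltUiH
Fragment 5: offset=7 data="XIh" -> buffer=ZiojoFUXIhhltUiH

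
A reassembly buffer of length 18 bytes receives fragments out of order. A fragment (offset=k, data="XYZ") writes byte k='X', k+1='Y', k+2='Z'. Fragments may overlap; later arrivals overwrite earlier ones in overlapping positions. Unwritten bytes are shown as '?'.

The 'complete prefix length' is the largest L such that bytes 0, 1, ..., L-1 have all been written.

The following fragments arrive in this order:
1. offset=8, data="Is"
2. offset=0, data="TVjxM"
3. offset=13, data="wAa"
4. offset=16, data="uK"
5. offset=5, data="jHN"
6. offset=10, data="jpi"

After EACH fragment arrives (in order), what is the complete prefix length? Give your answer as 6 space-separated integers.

Answer: 0 5 5 5 10 18

Derivation:
Fragment 1: offset=8 data="Is" -> buffer=????????Is???????? -> prefix_len=0
Fragment 2: offset=0 data="TVjxM" -> buffer=TVjxM???Is???????? -> prefix_len=5
Fragment 3: offset=13 data="wAa" -> buffer=TVjxM???Is???wAa?? -> prefix_len=5
Fragment 4: offset=16 data="uK" -> buffer=TVjxM???Is???wAauK -> prefix_len=5
Fragment 5: offset=5 data="jHN" -> buffer=TVjxMjHNIs???wAauK -> prefix_len=10
Fragment 6: offset=10 data="jpi" -> buffer=TVjxMjHNIsjpiwAauK -> prefix_len=18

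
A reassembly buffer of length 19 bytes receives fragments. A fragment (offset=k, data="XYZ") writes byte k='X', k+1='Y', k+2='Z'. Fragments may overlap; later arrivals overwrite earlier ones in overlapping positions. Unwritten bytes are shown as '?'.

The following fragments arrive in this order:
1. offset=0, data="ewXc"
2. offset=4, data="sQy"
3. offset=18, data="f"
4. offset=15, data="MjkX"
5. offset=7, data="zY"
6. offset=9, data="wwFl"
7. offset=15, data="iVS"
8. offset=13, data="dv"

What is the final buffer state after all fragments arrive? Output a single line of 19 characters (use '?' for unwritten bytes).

Answer: ewXcsQyzYwwFldviVSX

Derivation:
Fragment 1: offset=0 data="ewXc" -> buffer=ewXc???????????????
Fragment 2: offset=4 data="sQy" -> buffer=ewXcsQy????????????
Fragment 3: offset=18 data="f" -> buffer=ewXcsQy???????????f
Fragment 4: offset=15 data="MjkX" -> buffer=ewXcsQy????????MjkX
Fragment 5: offset=7 data="zY" -> buffer=ewXcsQyzY??????MjkX
Fragment 6: offset=9 data="wwFl" -> buffer=ewXcsQyzYwwFl??MjkX
Fragment 7: offset=15 data="iVS" -> buffer=ewXcsQyzYwwFl??iVSX
Fragment 8: offset=13 data="dv" -> buffer=ewXcsQyzYwwFldviVSX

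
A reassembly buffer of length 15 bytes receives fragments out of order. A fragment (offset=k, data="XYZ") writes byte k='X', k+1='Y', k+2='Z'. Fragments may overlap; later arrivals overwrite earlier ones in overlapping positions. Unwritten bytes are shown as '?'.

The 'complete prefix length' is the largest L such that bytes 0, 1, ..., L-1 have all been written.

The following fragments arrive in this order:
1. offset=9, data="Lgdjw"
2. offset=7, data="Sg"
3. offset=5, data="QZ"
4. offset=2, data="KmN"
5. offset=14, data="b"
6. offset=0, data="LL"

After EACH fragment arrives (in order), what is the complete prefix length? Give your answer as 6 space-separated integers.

Answer: 0 0 0 0 0 15

Derivation:
Fragment 1: offset=9 data="Lgdjw" -> buffer=?????????Lgdjw? -> prefix_len=0
Fragment 2: offset=7 data="Sg" -> buffer=???????SgLgdjw? -> prefix_len=0
Fragment 3: offset=5 data="QZ" -> buffer=?????QZSgLgdjw? -> prefix_len=0
Fragment 4: offset=2 data="KmN" -> buffer=??KmNQZSgLgdjw? -> prefix_len=0
Fragment 5: offset=14 data="b" -> buffer=??KmNQZSgLgdjwb -> prefix_len=0
Fragment 6: offset=0 data="LL" -> buffer=LLKmNQZSgLgdjwb -> prefix_len=15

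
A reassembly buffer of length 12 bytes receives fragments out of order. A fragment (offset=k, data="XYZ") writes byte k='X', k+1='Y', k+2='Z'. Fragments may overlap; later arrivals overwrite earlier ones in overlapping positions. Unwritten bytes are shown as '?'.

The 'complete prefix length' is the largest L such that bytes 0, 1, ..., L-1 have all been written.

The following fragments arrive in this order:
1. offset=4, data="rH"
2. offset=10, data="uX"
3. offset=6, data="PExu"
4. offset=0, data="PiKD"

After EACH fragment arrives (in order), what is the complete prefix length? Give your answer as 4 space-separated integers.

Answer: 0 0 0 12

Derivation:
Fragment 1: offset=4 data="rH" -> buffer=????rH?????? -> prefix_len=0
Fragment 2: offset=10 data="uX" -> buffer=????rH????uX -> prefix_len=0
Fragment 3: offset=6 data="PExu" -> buffer=????rHPExuuX -> prefix_len=0
Fragment 4: offset=0 data="PiKD" -> buffer=PiKDrHPExuuX -> prefix_len=12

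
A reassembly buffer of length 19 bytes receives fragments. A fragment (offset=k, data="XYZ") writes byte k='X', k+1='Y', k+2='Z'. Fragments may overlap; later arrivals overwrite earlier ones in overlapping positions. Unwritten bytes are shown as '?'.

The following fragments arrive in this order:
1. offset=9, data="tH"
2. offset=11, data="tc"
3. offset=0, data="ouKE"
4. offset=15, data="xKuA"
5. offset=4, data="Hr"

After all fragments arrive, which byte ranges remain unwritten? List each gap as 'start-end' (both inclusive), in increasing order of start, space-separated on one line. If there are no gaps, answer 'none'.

Answer: 6-8 13-14

Derivation:
Fragment 1: offset=9 len=2
Fragment 2: offset=11 len=2
Fragment 3: offset=0 len=4
Fragment 4: offset=15 len=4
Fragment 5: offset=4 len=2
Gaps: 6-8 13-14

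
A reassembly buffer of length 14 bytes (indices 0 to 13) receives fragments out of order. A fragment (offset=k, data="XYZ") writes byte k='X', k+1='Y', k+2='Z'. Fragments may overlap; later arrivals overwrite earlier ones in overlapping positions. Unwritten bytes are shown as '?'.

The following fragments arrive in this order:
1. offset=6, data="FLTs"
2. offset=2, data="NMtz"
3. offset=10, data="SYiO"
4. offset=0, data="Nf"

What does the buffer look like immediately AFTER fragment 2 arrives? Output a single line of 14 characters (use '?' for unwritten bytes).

Answer: ??NMtzFLTs????

Derivation:
Fragment 1: offset=6 data="FLTs" -> buffer=??????FLTs????
Fragment 2: offset=2 data="NMtz" -> buffer=??NMtzFLTs????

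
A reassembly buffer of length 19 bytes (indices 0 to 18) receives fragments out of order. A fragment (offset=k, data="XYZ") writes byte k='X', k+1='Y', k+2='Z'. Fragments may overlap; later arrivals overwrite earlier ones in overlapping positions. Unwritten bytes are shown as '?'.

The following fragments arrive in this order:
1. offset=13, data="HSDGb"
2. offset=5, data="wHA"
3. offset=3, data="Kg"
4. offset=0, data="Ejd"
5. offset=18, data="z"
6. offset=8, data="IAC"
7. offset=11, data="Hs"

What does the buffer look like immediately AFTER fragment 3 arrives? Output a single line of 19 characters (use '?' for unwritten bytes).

Answer: ???KgwHA?????HSDGb?

Derivation:
Fragment 1: offset=13 data="HSDGb" -> buffer=?????????????HSDGb?
Fragment 2: offset=5 data="wHA" -> buffer=?????wHA?????HSDGb?
Fragment 3: offset=3 data="Kg" -> buffer=???KgwHA?????HSDGb?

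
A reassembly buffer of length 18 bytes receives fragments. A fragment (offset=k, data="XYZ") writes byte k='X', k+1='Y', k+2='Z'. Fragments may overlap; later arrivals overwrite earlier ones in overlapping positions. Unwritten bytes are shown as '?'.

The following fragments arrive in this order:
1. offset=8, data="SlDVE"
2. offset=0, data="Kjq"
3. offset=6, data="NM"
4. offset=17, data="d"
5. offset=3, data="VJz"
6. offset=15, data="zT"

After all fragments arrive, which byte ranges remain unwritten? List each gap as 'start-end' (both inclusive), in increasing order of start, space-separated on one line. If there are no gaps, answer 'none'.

Fragment 1: offset=8 len=5
Fragment 2: offset=0 len=3
Fragment 3: offset=6 len=2
Fragment 4: offset=17 len=1
Fragment 5: offset=3 len=3
Fragment 6: offset=15 len=2
Gaps: 13-14

Answer: 13-14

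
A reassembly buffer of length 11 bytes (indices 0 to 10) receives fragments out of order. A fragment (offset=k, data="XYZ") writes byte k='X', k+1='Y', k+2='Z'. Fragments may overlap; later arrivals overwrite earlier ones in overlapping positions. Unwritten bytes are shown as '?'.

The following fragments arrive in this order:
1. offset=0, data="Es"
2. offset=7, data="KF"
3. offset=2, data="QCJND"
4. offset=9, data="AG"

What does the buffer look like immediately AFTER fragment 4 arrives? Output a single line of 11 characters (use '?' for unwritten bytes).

Fragment 1: offset=0 data="Es" -> buffer=Es?????????
Fragment 2: offset=7 data="KF" -> buffer=Es?????KF??
Fragment 3: offset=2 data="QCJND" -> buffer=EsQCJNDKF??
Fragment 4: offset=9 data="AG" -> buffer=EsQCJNDKFAG

Answer: EsQCJNDKFAG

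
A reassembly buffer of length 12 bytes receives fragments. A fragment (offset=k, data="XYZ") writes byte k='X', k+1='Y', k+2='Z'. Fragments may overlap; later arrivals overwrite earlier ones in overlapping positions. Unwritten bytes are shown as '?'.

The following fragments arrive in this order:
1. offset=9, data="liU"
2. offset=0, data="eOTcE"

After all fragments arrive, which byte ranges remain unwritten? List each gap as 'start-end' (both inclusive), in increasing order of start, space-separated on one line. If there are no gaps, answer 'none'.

Fragment 1: offset=9 len=3
Fragment 2: offset=0 len=5
Gaps: 5-8

Answer: 5-8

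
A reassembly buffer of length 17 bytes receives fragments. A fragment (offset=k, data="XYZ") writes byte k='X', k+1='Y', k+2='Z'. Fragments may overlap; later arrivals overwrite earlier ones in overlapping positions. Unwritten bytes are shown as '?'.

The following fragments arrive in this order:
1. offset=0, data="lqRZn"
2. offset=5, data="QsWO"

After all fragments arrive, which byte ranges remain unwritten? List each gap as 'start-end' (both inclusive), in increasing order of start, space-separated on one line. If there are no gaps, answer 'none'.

Answer: 9-16

Derivation:
Fragment 1: offset=0 len=5
Fragment 2: offset=5 len=4
Gaps: 9-16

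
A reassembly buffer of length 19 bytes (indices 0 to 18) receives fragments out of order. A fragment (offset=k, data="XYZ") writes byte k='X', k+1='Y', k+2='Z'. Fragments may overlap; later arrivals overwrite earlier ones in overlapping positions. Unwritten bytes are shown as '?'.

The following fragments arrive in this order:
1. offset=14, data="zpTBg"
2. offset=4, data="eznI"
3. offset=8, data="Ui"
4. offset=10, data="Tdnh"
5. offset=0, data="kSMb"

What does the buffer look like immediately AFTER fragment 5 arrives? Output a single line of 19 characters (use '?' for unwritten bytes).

Answer: kSMbeznIUiTdnhzpTBg

Derivation:
Fragment 1: offset=14 data="zpTBg" -> buffer=??????????????zpTBg
Fragment 2: offset=4 data="eznI" -> buffer=????eznI??????zpTBg
Fragment 3: offset=8 data="Ui" -> buffer=????eznIUi????zpTBg
Fragment 4: offset=10 data="Tdnh" -> buffer=????eznIUiTdnhzpTBg
Fragment 5: offset=0 data="kSMb" -> buffer=kSMbeznIUiTdnhzpTBg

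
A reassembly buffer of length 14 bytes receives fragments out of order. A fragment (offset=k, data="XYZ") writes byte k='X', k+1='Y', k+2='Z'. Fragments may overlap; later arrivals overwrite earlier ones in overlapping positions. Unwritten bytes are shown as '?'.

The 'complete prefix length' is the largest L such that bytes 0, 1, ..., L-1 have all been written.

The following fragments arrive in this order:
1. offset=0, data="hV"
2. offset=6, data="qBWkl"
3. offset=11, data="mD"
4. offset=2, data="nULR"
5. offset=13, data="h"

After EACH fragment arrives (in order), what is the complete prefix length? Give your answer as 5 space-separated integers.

Answer: 2 2 2 13 14

Derivation:
Fragment 1: offset=0 data="hV" -> buffer=hV???????????? -> prefix_len=2
Fragment 2: offset=6 data="qBWkl" -> buffer=hV????qBWkl??? -> prefix_len=2
Fragment 3: offset=11 data="mD" -> buffer=hV????qBWklmD? -> prefix_len=2
Fragment 4: offset=2 data="nULR" -> buffer=hVnULRqBWklmD? -> prefix_len=13
Fragment 5: offset=13 data="h" -> buffer=hVnULRqBWklmDh -> prefix_len=14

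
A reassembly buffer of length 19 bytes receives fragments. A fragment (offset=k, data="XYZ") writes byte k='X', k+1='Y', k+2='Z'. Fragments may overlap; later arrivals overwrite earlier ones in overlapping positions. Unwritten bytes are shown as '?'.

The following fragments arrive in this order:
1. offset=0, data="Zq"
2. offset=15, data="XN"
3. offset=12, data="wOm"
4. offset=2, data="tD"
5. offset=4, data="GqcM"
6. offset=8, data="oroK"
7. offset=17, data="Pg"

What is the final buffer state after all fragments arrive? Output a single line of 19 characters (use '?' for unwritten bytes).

Answer: ZqtDGqcMoroKwOmXNPg

Derivation:
Fragment 1: offset=0 data="Zq" -> buffer=Zq?????????????????
Fragment 2: offset=15 data="XN" -> buffer=Zq?????????????XN??
Fragment 3: offset=12 data="wOm" -> buffer=Zq??????????wOmXN??
Fragment 4: offset=2 data="tD" -> buffer=ZqtD????????wOmXN??
Fragment 5: offset=4 data="GqcM" -> buffer=ZqtDGqcM????wOmXN??
Fragment 6: offset=8 data="oroK" -> buffer=ZqtDGqcMoroKwOmXN??
Fragment 7: offset=17 data="Pg" -> buffer=ZqtDGqcMoroKwOmXNPg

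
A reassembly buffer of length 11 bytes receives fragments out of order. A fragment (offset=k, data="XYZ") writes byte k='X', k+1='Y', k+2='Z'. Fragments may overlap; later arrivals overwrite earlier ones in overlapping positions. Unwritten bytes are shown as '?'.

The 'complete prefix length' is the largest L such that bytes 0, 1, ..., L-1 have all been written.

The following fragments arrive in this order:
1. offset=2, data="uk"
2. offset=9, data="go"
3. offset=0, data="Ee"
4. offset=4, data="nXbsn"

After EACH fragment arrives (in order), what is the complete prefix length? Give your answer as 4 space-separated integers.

Answer: 0 0 4 11

Derivation:
Fragment 1: offset=2 data="uk" -> buffer=??uk??????? -> prefix_len=0
Fragment 2: offset=9 data="go" -> buffer=??uk?????go -> prefix_len=0
Fragment 3: offset=0 data="Ee" -> buffer=Eeuk?????go -> prefix_len=4
Fragment 4: offset=4 data="nXbsn" -> buffer=EeuknXbsngo -> prefix_len=11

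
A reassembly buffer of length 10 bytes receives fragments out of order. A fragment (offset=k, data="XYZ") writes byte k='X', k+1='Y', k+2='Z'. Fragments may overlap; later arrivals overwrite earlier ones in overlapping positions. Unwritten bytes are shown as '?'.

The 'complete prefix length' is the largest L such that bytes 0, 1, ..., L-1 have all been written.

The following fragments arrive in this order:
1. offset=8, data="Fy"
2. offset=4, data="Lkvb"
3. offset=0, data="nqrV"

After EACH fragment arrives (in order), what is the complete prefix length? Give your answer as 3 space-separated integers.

Fragment 1: offset=8 data="Fy" -> buffer=????????Fy -> prefix_len=0
Fragment 2: offset=4 data="Lkvb" -> buffer=????LkvbFy -> prefix_len=0
Fragment 3: offset=0 data="nqrV" -> buffer=nqrVLkvbFy -> prefix_len=10

Answer: 0 0 10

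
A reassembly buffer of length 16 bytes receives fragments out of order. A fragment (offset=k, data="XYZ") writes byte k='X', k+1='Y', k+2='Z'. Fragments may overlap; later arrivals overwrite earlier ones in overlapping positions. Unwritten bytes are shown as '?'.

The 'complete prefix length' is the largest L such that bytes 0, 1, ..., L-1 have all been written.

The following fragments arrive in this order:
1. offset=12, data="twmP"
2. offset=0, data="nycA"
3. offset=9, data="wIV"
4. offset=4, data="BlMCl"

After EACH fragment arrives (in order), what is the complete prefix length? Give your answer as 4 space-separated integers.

Answer: 0 4 4 16

Derivation:
Fragment 1: offset=12 data="twmP" -> buffer=????????????twmP -> prefix_len=0
Fragment 2: offset=0 data="nycA" -> buffer=nycA????????twmP -> prefix_len=4
Fragment 3: offset=9 data="wIV" -> buffer=nycA?????wIVtwmP -> prefix_len=4
Fragment 4: offset=4 data="BlMCl" -> buffer=nycABlMClwIVtwmP -> prefix_len=16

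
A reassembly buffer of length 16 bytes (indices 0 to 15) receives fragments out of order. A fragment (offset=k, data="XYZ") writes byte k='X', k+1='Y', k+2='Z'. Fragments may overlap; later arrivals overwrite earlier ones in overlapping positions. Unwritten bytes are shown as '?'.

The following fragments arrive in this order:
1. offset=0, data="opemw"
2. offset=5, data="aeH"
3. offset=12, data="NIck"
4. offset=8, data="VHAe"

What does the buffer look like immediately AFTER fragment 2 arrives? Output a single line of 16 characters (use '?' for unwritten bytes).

Fragment 1: offset=0 data="opemw" -> buffer=opemw???????????
Fragment 2: offset=5 data="aeH" -> buffer=opemwaeH????????

Answer: opemwaeH????????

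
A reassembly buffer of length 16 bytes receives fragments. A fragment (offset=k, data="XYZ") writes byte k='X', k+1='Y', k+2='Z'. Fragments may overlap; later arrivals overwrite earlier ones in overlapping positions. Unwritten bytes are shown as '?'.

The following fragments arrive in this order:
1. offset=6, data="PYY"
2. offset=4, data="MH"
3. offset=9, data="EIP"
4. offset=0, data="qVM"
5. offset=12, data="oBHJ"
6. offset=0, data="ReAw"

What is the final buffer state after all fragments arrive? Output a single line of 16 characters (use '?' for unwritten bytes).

Answer: ReAwMHPYYEIPoBHJ

Derivation:
Fragment 1: offset=6 data="PYY" -> buffer=??????PYY???????
Fragment 2: offset=4 data="MH" -> buffer=????MHPYY???????
Fragment 3: offset=9 data="EIP" -> buffer=????MHPYYEIP????
Fragment 4: offset=0 data="qVM" -> buffer=qVM?MHPYYEIP????
Fragment 5: offset=12 data="oBHJ" -> buffer=qVM?MHPYYEIPoBHJ
Fragment 6: offset=0 data="ReAw" -> buffer=ReAwMHPYYEIPoBHJ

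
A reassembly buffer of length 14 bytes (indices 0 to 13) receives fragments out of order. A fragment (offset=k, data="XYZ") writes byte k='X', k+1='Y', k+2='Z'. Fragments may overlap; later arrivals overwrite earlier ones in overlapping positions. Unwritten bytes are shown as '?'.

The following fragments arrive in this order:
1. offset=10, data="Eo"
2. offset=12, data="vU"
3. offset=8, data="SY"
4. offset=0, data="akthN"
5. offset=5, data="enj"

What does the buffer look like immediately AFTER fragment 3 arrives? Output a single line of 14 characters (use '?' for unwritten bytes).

Fragment 1: offset=10 data="Eo" -> buffer=??????????Eo??
Fragment 2: offset=12 data="vU" -> buffer=??????????EovU
Fragment 3: offset=8 data="SY" -> buffer=????????SYEovU

Answer: ????????SYEovU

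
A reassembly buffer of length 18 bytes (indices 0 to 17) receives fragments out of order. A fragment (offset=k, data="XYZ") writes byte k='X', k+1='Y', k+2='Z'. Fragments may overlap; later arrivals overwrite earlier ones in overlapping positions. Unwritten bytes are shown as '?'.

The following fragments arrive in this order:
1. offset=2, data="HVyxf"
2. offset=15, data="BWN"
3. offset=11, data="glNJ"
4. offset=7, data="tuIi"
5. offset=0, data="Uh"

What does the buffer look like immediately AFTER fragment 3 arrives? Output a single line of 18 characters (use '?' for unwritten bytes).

Fragment 1: offset=2 data="HVyxf" -> buffer=??HVyxf???????????
Fragment 2: offset=15 data="BWN" -> buffer=??HVyxf????????BWN
Fragment 3: offset=11 data="glNJ" -> buffer=??HVyxf????glNJBWN

Answer: ??HVyxf????glNJBWN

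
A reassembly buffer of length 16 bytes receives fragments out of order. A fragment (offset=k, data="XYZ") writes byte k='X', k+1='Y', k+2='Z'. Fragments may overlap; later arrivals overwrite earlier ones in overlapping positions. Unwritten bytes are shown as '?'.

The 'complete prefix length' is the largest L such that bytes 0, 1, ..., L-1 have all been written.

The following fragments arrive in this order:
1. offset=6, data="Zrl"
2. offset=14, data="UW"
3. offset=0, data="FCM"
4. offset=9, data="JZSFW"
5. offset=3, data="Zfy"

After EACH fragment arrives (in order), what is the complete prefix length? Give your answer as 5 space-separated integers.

Fragment 1: offset=6 data="Zrl" -> buffer=??????Zrl??????? -> prefix_len=0
Fragment 2: offset=14 data="UW" -> buffer=??????Zrl?????UW -> prefix_len=0
Fragment 3: offset=0 data="FCM" -> buffer=FCM???Zrl?????UW -> prefix_len=3
Fragment 4: offset=9 data="JZSFW" -> buffer=FCM???ZrlJZSFWUW -> prefix_len=3
Fragment 5: offset=3 data="Zfy" -> buffer=FCMZfyZrlJZSFWUW -> prefix_len=16

Answer: 0 0 3 3 16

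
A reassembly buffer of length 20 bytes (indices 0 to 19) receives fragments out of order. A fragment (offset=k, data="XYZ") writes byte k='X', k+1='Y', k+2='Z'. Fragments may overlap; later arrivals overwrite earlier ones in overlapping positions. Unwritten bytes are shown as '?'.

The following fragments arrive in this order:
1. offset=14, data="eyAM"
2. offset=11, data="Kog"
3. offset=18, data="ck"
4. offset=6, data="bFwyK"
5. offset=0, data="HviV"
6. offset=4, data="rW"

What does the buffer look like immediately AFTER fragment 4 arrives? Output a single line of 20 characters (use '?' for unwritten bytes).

Answer: ??????bFwyKKogeyAMck

Derivation:
Fragment 1: offset=14 data="eyAM" -> buffer=??????????????eyAM??
Fragment 2: offset=11 data="Kog" -> buffer=???????????KogeyAM??
Fragment 3: offset=18 data="ck" -> buffer=???????????KogeyAMck
Fragment 4: offset=6 data="bFwyK" -> buffer=??????bFwyKKogeyAMck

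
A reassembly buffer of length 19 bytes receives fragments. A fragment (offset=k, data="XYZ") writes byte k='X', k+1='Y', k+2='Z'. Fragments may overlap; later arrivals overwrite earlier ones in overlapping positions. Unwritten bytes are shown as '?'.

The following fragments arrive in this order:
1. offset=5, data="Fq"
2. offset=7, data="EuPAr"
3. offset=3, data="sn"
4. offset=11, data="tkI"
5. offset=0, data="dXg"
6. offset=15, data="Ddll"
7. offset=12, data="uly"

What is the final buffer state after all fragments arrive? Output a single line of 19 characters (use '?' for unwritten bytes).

Fragment 1: offset=5 data="Fq" -> buffer=?????Fq????????????
Fragment 2: offset=7 data="EuPAr" -> buffer=?????FqEuPAr???????
Fragment 3: offset=3 data="sn" -> buffer=???snFqEuPAr???????
Fragment 4: offset=11 data="tkI" -> buffer=???snFqEuPAtkI?????
Fragment 5: offset=0 data="dXg" -> buffer=dXgsnFqEuPAtkI?????
Fragment 6: offset=15 data="Ddll" -> buffer=dXgsnFqEuPAtkI?Ddll
Fragment 7: offset=12 data="uly" -> buffer=dXgsnFqEuPAtulyDdll

Answer: dXgsnFqEuPAtulyDdll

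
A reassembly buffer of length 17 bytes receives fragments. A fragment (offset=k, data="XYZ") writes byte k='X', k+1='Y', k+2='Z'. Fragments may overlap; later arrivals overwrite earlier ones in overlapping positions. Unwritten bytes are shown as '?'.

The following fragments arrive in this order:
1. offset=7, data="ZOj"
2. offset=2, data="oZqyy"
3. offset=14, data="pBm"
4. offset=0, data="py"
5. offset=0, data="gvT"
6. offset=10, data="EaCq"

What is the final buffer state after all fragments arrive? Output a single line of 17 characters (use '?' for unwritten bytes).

Answer: gvTZqyyZOjEaCqpBm

Derivation:
Fragment 1: offset=7 data="ZOj" -> buffer=???????ZOj???????
Fragment 2: offset=2 data="oZqyy" -> buffer=??oZqyyZOj???????
Fragment 3: offset=14 data="pBm" -> buffer=??oZqyyZOj????pBm
Fragment 4: offset=0 data="py" -> buffer=pyoZqyyZOj????pBm
Fragment 5: offset=0 data="gvT" -> buffer=gvTZqyyZOj????pBm
Fragment 6: offset=10 data="EaCq" -> buffer=gvTZqyyZOjEaCqpBm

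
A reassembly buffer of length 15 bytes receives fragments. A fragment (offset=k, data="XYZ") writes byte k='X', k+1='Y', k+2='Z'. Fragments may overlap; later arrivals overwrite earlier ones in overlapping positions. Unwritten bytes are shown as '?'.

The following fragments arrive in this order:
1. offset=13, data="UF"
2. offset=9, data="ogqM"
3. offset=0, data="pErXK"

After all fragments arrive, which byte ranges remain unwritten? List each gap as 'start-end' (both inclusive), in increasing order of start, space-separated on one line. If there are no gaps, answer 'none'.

Fragment 1: offset=13 len=2
Fragment 2: offset=9 len=4
Fragment 3: offset=0 len=5
Gaps: 5-8

Answer: 5-8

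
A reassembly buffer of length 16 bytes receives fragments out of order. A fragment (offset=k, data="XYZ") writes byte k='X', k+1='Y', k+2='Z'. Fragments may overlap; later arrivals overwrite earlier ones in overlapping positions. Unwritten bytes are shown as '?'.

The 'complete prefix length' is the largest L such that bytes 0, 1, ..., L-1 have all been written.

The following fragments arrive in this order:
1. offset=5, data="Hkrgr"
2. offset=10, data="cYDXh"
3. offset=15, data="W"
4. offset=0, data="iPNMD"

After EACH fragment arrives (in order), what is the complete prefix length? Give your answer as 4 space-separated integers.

Fragment 1: offset=5 data="Hkrgr" -> buffer=?????Hkrgr?????? -> prefix_len=0
Fragment 2: offset=10 data="cYDXh" -> buffer=?????HkrgrcYDXh? -> prefix_len=0
Fragment 3: offset=15 data="W" -> buffer=?????HkrgrcYDXhW -> prefix_len=0
Fragment 4: offset=0 data="iPNMD" -> buffer=iPNMDHkrgrcYDXhW -> prefix_len=16

Answer: 0 0 0 16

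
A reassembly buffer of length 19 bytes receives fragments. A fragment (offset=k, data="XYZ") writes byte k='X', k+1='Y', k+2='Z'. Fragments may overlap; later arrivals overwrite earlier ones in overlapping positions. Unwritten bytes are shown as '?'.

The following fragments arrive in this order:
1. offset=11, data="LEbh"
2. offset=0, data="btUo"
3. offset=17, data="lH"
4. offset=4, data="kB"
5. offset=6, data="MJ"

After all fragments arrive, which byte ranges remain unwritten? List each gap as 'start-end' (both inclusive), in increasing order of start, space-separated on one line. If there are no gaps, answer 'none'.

Fragment 1: offset=11 len=4
Fragment 2: offset=0 len=4
Fragment 3: offset=17 len=2
Fragment 4: offset=4 len=2
Fragment 5: offset=6 len=2
Gaps: 8-10 15-16

Answer: 8-10 15-16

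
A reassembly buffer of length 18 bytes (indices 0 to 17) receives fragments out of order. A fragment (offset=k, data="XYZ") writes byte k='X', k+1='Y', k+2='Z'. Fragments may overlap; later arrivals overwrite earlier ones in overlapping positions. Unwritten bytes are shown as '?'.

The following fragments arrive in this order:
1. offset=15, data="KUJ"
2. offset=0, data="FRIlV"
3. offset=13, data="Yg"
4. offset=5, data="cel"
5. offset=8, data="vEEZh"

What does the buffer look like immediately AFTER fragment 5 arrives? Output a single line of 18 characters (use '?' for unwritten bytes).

Answer: FRIlVcelvEEZhYgKUJ

Derivation:
Fragment 1: offset=15 data="KUJ" -> buffer=???????????????KUJ
Fragment 2: offset=0 data="FRIlV" -> buffer=FRIlV??????????KUJ
Fragment 3: offset=13 data="Yg" -> buffer=FRIlV????????YgKUJ
Fragment 4: offset=5 data="cel" -> buffer=FRIlVcel?????YgKUJ
Fragment 5: offset=8 data="vEEZh" -> buffer=FRIlVcelvEEZhYgKUJ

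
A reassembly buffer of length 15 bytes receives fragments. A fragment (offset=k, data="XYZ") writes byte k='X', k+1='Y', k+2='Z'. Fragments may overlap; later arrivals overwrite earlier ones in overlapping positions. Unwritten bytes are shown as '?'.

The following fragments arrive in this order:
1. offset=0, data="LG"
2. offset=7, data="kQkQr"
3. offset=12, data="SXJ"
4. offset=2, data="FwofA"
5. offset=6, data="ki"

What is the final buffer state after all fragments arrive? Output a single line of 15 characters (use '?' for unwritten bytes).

Fragment 1: offset=0 data="LG" -> buffer=LG?????????????
Fragment 2: offset=7 data="kQkQr" -> buffer=LG?????kQkQr???
Fragment 3: offset=12 data="SXJ" -> buffer=LG?????kQkQrSXJ
Fragment 4: offset=2 data="FwofA" -> buffer=LGFwofAkQkQrSXJ
Fragment 5: offset=6 data="ki" -> buffer=LGFwofkiQkQrSXJ

Answer: LGFwofkiQkQrSXJ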